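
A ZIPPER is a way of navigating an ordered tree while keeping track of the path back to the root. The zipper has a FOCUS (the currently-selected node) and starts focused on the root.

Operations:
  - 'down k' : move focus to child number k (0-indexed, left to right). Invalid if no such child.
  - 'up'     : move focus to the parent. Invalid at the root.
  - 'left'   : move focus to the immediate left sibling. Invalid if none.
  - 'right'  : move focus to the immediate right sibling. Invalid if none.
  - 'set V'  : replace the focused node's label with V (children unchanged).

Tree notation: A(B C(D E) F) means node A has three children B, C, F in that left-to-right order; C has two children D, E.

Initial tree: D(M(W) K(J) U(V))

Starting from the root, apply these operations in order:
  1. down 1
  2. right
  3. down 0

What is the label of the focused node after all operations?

Answer: V

Derivation:
Step 1 (down 1): focus=K path=1 depth=1 children=['J'] left=['M'] right=['U'] parent=D
Step 2 (right): focus=U path=2 depth=1 children=['V'] left=['M', 'K'] right=[] parent=D
Step 3 (down 0): focus=V path=2/0 depth=2 children=[] left=[] right=[] parent=U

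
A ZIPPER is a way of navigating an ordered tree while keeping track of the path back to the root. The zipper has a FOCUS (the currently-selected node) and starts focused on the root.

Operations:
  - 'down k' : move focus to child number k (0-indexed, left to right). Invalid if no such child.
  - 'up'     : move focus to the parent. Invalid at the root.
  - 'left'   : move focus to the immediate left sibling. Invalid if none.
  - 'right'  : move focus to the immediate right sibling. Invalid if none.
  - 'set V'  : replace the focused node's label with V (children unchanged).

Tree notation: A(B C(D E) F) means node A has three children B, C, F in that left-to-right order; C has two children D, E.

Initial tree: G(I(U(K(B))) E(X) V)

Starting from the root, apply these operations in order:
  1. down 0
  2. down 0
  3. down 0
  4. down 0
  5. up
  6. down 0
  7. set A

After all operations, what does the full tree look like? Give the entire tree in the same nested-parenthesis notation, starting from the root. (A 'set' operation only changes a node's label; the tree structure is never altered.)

Step 1 (down 0): focus=I path=0 depth=1 children=['U'] left=[] right=['E', 'V'] parent=G
Step 2 (down 0): focus=U path=0/0 depth=2 children=['K'] left=[] right=[] parent=I
Step 3 (down 0): focus=K path=0/0/0 depth=3 children=['B'] left=[] right=[] parent=U
Step 4 (down 0): focus=B path=0/0/0/0 depth=4 children=[] left=[] right=[] parent=K
Step 5 (up): focus=K path=0/0/0 depth=3 children=['B'] left=[] right=[] parent=U
Step 6 (down 0): focus=B path=0/0/0/0 depth=4 children=[] left=[] right=[] parent=K
Step 7 (set A): focus=A path=0/0/0/0 depth=4 children=[] left=[] right=[] parent=K

Answer: G(I(U(K(A))) E(X) V)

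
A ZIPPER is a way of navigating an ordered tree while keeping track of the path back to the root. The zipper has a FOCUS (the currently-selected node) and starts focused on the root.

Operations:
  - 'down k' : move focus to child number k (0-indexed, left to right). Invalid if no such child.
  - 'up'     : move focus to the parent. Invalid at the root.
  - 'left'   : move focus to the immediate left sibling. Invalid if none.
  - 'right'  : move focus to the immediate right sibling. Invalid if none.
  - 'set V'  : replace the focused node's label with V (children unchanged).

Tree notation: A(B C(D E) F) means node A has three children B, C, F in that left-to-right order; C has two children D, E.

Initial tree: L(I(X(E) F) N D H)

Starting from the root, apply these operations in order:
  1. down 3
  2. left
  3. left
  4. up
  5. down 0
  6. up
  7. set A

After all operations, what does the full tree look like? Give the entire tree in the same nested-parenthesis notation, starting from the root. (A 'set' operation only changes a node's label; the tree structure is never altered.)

Answer: A(I(X(E) F) N D H)

Derivation:
Step 1 (down 3): focus=H path=3 depth=1 children=[] left=['I', 'N', 'D'] right=[] parent=L
Step 2 (left): focus=D path=2 depth=1 children=[] left=['I', 'N'] right=['H'] parent=L
Step 3 (left): focus=N path=1 depth=1 children=[] left=['I'] right=['D', 'H'] parent=L
Step 4 (up): focus=L path=root depth=0 children=['I', 'N', 'D', 'H'] (at root)
Step 5 (down 0): focus=I path=0 depth=1 children=['X', 'F'] left=[] right=['N', 'D', 'H'] parent=L
Step 6 (up): focus=L path=root depth=0 children=['I', 'N', 'D', 'H'] (at root)
Step 7 (set A): focus=A path=root depth=0 children=['I', 'N', 'D', 'H'] (at root)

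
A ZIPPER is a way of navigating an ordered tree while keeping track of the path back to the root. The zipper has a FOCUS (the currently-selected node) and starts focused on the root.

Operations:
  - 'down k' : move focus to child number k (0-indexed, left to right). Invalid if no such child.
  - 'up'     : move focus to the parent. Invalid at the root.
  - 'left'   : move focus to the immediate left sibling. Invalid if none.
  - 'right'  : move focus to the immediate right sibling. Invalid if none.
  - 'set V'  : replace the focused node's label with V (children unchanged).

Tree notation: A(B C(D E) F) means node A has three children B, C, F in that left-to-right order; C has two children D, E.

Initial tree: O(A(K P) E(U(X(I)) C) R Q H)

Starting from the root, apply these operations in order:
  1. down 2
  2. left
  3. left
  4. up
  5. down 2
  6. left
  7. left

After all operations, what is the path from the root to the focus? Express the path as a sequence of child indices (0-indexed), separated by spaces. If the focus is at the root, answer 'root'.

Step 1 (down 2): focus=R path=2 depth=1 children=[] left=['A', 'E'] right=['Q', 'H'] parent=O
Step 2 (left): focus=E path=1 depth=1 children=['U', 'C'] left=['A'] right=['R', 'Q', 'H'] parent=O
Step 3 (left): focus=A path=0 depth=1 children=['K', 'P'] left=[] right=['E', 'R', 'Q', 'H'] parent=O
Step 4 (up): focus=O path=root depth=0 children=['A', 'E', 'R', 'Q', 'H'] (at root)
Step 5 (down 2): focus=R path=2 depth=1 children=[] left=['A', 'E'] right=['Q', 'H'] parent=O
Step 6 (left): focus=E path=1 depth=1 children=['U', 'C'] left=['A'] right=['R', 'Q', 'H'] parent=O
Step 7 (left): focus=A path=0 depth=1 children=['K', 'P'] left=[] right=['E', 'R', 'Q', 'H'] parent=O

Answer: 0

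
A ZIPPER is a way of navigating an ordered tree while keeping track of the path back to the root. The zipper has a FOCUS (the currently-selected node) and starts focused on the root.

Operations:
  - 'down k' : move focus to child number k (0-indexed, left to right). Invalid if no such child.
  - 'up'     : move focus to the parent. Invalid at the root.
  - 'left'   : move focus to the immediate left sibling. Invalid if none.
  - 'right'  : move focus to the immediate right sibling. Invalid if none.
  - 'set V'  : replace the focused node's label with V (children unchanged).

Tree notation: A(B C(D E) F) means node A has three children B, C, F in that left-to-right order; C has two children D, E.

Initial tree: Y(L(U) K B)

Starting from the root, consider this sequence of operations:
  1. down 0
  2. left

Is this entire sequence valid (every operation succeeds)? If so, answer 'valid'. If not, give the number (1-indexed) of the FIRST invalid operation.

Answer: 2

Derivation:
Step 1 (down 0): focus=L path=0 depth=1 children=['U'] left=[] right=['K', 'B'] parent=Y
Step 2 (left): INVALID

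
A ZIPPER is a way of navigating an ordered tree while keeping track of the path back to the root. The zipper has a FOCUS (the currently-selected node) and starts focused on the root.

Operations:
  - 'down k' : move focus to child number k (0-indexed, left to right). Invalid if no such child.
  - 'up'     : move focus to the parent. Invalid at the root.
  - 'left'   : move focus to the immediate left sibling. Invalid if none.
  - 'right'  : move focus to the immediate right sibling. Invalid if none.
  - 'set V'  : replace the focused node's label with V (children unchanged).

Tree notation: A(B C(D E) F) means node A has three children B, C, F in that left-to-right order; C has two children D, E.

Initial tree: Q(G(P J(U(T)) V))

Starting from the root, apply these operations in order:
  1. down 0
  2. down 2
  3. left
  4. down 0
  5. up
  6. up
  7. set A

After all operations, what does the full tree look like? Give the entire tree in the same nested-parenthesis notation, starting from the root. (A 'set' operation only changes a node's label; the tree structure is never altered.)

Step 1 (down 0): focus=G path=0 depth=1 children=['P', 'J', 'V'] left=[] right=[] parent=Q
Step 2 (down 2): focus=V path=0/2 depth=2 children=[] left=['P', 'J'] right=[] parent=G
Step 3 (left): focus=J path=0/1 depth=2 children=['U'] left=['P'] right=['V'] parent=G
Step 4 (down 0): focus=U path=0/1/0 depth=3 children=['T'] left=[] right=[] parent=J
Step 5 (up): focus=J path=0/1 depth=2 children=['U'] left=['P'] right=['V'] parent=G
Step 6 (up): focus=G path=0 depth=1 children=['P', 'J', 'V'] left=[] right=[] parent=Q
Step 7 (set A): focus=A path=0 depth=1 children=['P', 'J', 'V'] left=[] right=[] parent=Q

Answer: Q(A(P J(U(T)) V))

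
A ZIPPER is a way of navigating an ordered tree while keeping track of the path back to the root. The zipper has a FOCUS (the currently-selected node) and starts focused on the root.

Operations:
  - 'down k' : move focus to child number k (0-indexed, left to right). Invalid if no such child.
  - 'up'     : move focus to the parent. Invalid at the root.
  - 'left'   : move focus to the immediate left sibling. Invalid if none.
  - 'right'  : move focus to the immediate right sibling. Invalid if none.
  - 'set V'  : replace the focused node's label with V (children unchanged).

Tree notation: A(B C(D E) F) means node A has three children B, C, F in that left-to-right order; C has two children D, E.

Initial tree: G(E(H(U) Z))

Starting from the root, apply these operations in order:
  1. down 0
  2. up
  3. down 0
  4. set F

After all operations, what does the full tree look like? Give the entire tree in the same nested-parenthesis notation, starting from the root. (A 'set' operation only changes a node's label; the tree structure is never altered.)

Answer: G(F(H(U) Z))

Derivation:
Step 1 (down 0): focus=E path=0 depth=1 children=['H', 'Z'] left=[] right=[] parent=G
Step 2 (up): focus=G path=root depth=0 children=['E'] (at root)
Step 3 (down 0): focus=E path=0 depth=1 children=['H', 'Z'] left=[] right=[] parent=G
Step 4 (set F): focus=F path=0 depth=1 children=['H', 'Z'] left=[] right=[] parent=G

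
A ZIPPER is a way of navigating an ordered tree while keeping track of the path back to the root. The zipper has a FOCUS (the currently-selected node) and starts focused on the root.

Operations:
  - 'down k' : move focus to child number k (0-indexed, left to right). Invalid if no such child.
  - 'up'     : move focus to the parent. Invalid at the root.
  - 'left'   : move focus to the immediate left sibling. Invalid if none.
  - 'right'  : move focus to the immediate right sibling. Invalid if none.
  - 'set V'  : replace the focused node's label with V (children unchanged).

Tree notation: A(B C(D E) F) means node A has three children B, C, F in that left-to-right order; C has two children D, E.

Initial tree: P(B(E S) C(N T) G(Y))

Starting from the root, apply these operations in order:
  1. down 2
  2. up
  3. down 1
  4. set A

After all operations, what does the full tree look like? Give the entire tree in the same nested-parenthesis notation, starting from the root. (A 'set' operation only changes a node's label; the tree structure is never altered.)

Answer: P(B(E S) A(N T) G(Y))

Derivation:
Step 1 (down 2): focus=G path=2 depth=1 children=['Y'] left=['B', 'C'] right=[] parent=P
Step 2 (up): focus=P path=root depth=0 children=['B', 'C', 'G'] (at root)
Step 3 (down 1): focus=C path=1 depth=1 children=['N', 'T'] left=['B'] right=['G'] parent=P
Step 4 (set A): focus=A path=1 depth=1 children=['N', 'T'] left=['B'] right=['G'] parent=P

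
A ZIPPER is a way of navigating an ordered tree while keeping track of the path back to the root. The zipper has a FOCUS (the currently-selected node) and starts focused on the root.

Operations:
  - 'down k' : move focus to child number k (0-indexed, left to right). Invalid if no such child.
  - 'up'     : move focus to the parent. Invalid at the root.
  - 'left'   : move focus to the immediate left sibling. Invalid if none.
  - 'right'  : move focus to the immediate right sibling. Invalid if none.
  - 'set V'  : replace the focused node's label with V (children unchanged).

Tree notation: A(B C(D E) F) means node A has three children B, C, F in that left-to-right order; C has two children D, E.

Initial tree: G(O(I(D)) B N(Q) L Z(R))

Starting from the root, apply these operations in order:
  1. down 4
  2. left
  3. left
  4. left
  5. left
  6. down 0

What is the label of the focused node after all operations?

Answer: I

Derivation:
Step 1 (down 4): focus=Z path=4 depth=1 children=['R'] left=['O', 'B', 'N', 'L'] right=[] parent=G
Step 2 (left): focus=L path=3 depth=1 children=[] left=['O', 'B', 'N'] right=['Z'] parent=G
Step 3 (left): focus=N path=2 depth=1 children=['Q'] left=['O', 'B'] right=['L', 'Z'] parent=G
Step 4 (left): focus=B path=1 depth=1 children=[] left=['O'] right=['N', 'L', 'Z'] parent=G
Step 5 (left): focus=O path=0 depth=1 children=['I'] left=[] right=['B', 'N', 'L', 'Z'] parent=G
Step 6 (down 0): focus=I path=0/0 depth=2 children=['D'] left=[] right=[] parent=O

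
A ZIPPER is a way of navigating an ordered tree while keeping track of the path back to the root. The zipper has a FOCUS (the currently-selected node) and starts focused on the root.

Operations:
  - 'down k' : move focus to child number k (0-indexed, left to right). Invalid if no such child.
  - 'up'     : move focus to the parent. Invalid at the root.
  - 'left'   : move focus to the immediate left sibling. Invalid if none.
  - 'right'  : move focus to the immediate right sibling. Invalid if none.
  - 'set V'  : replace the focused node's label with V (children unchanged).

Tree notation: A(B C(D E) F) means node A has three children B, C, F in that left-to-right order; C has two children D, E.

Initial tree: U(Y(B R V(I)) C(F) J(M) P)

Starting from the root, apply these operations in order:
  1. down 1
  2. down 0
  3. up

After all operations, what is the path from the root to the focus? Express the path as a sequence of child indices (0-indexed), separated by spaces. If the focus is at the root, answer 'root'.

Step 1 (down 1): focus=C path=1 depth=1 children=['F'] left=['Y'] right=['J', 'P'] parent=U
Step 2 (down 0): focus=F path=1/0 depth=2 children=[] left=[] right=[] parent=C
Step 3 (up): focus=C path=1 depth=1 children=['F'] left=['Y'] right=['J', 'P'] parent=U

Answer: 1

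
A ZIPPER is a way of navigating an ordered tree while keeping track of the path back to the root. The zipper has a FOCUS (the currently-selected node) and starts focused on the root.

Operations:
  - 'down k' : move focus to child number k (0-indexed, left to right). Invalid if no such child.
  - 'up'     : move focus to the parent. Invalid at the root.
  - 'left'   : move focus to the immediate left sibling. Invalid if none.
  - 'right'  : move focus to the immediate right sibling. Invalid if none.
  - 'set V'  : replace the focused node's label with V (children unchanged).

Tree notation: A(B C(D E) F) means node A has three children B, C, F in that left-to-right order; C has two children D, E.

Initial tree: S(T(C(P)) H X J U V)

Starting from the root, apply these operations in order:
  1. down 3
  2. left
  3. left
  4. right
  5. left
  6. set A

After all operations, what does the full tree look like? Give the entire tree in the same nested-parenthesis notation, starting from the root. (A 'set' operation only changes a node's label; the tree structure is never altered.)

Answer: S(T(C(P)) A X J U V)

Derivation:
Step 1 (down 3): focus=J path=3 depth=1 children=[] left=['T', 'H', 'X'] right=['U', 'V'] parent=S
Step 2 (left): focus=X path=2 depth=1 children=[] left=['T', 'H'] right=['J', 'U', 'V'] parent=S
Step 3 (left): focus=H path=1 depth=1 children=[] left=['T'] right=['X', 'J', 'U', 'V'] parent=S
Step 4 (right): focus=X path=2 depth=1 children=[] left=['T', 'H'] right=['J', 'U', 'V'] parent=S
Step 5 (left): focus=H path=1 depth=1 children=[] left=['T'] right=['X', 'J', 'U', 'V'] parent=S
Step 6 (set A): focus=A path=1 depth=1 children=[] left=['T'] right=['X', 'J', 'U', 'V'] parent=S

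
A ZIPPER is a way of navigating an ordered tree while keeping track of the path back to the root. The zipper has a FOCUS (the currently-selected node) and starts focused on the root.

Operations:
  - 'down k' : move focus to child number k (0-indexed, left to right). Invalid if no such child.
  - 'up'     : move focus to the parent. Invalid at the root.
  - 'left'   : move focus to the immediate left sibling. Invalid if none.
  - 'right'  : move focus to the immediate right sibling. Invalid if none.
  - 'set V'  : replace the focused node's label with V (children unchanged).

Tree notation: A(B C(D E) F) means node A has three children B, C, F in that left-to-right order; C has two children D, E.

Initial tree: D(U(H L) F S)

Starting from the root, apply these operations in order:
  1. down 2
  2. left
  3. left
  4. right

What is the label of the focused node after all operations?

Answer: F

Derivation:
Step 1 (down 2): focus=S path=2 depth=1 children=[] left=['U', 'F'] right=[] parent=D
Step 2 (left): focus=F path=1 depth=1 children=[] left=['U'] right=['S'] parent=D
Step 3 (left): focus=U path=0 depth=1 children=['H', 'L'] left=[] right=['F', 'S'] parent=D
Step 4 (right): focus=F path=1 depth=1 children=[] left=['U'] right=['S'] parent=D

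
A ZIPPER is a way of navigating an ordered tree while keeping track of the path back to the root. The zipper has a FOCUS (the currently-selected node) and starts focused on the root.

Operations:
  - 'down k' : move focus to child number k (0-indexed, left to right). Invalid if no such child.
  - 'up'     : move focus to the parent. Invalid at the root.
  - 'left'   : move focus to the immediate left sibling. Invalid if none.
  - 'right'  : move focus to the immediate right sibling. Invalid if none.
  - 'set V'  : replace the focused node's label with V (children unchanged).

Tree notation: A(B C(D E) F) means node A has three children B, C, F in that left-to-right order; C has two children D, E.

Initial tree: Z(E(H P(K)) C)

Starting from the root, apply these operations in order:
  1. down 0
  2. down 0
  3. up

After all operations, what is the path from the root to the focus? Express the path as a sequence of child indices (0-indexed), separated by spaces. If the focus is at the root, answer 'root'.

Step 1 (down 0): focus=E path=0 depth=1 children=['H', 'P'] left=[] right=['C'] parent=Z
Step 2 (down 0): focus=H path=0/0 depth=2 children=[] left=[] right=['P'] parent=E
Step 3 (up): focus=E path=0 depth=1 children=['H', 'P'] left=[] right=['C'] parent=Z

Answer: 0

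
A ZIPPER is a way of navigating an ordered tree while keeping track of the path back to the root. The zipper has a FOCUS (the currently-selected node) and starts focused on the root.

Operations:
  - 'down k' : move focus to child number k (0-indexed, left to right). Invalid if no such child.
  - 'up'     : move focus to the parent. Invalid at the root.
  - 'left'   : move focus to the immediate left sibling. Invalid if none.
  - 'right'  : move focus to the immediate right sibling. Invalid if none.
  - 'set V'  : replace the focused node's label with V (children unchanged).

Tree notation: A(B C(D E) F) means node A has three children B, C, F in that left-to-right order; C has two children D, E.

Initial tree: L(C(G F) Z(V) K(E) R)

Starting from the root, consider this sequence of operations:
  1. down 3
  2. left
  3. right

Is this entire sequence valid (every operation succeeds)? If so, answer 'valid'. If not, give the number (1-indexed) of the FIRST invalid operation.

Answer: valid

Derivation:
Step 1 (down 3): focus=R path=3 depth=1 children=[] left=['C', 'Z', 'K'] right=[] parent=L
Step 2 (left): focus=K path=2 depth=1 children=['E'] left=['C', 'Z'] right=['R'] parent=L
Step 3 (right): focus=R path=3 depth=1 children=[] left=['C', 'Z', 'K'] right=[] parent=L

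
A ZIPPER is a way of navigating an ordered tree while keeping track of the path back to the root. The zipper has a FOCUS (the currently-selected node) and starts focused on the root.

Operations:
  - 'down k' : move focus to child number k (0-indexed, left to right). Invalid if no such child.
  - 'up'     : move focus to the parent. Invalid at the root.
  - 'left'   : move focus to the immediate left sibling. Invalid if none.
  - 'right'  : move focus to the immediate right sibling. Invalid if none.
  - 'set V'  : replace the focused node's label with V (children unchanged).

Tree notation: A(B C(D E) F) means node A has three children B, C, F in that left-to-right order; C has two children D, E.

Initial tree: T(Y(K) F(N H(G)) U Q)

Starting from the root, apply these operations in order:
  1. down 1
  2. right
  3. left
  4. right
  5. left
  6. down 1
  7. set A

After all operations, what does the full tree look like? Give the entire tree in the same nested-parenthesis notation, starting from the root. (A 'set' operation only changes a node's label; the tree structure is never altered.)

Step 1 (down 1): focus=F path=1 depth=1 children=['N', 'H'] left=['Y'] right=['U', 'Q'] parent=T
Step 2 (right): focus=U path=2 depth=1 children=[] left=['Y', 'F'] right=['Q'] parent=T
Step 3 (left): focus=F path=1 depth=1 children=['N', 'H'] left=['Y'] right=['U', 'Q'] parent=T
Step 4 (right): focus=U path=2 depth=1 children=[] left=['Y', 'F'] right=['Q'] parent=T
Step 5 (left): focus=F path=1 depth=1 children=['N', 'H'] left=['Y'] right=['U', 'Q'] parent=T
Step 6 (down 1): focus=H path=1/1 depth=2 children=['G'] left=['N'] right=[] parent=F
Step 7 (set A): focus=A path=1/1 depth=2 children=['G'] left=['N'] right=[] parent=F

Answer: T(Y(K) F(N A(G)) U Q)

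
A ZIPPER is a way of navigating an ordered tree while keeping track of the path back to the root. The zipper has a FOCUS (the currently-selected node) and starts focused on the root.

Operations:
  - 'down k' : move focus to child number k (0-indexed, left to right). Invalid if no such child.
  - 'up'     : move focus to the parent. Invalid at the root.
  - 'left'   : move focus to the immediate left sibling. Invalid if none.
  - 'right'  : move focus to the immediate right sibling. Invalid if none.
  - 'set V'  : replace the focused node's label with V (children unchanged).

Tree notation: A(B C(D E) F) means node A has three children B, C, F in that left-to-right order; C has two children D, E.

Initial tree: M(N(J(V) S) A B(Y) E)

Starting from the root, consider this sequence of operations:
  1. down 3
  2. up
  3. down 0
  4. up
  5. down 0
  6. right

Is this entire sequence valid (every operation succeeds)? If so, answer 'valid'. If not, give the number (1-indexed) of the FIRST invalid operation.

Step 1 (down 3): focus=E path=3 depth=1 children=[] left=['N', 'A', 'B'] right=[] parent=M
Step 2 (up): focus=M path=root depth=0 children=['N', 'A', 'B', 'E'] (at root)
Step 3 (down 0): focus=N path=0 depth=1 children=['J', 'S'] left=[] right=['A', 'B', 'E'] parent=M
Step 4 (up): focus=M path=root depth=0 children=['N', 'A', 'B', 'E'] (at root)
Step 5 (down 0): focus=N path=0 depth=1 children=['J', 'S'] left=[] right=['A', 'B', 'E'] parent=M
Step 6 (right): focus=A path=1 depth=1 children=[] left=['N'] right=['B', 'E'] parent=M

Answer: valid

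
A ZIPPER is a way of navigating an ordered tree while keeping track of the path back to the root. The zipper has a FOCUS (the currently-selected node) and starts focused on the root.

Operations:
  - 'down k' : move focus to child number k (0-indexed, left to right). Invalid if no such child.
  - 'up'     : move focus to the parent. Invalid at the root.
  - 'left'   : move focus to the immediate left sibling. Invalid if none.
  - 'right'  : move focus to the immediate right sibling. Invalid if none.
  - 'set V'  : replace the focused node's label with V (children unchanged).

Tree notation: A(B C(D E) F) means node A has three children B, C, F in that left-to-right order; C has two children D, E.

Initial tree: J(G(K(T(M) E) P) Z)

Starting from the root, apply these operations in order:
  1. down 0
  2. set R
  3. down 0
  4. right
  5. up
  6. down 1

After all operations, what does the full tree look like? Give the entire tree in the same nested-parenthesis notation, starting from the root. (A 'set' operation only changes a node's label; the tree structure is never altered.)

Step 1 (down 0): focus=G path=0 depth=1 children=['K', 'P'] left=[] right=['Z'] parent=J
Step 2 (set R): focus=R path=0 depth=1 children=['K', 'P'] left=[] right=['Z'] parent=J
Step 3 (down 0): focus=K path=0/0 depth=2 children=['T', 'E'] left=[] right=['P'] parent=R
Step 4 (right): focus=P path=0/1 depth=2 children=[] left=['K'] right=[] parent=R
Step 5 (up): focus=R path=0 depth=1 children=['K', 'P'] left=[] right=['Z'] parent=J
Step 6 (down 1): focus=P path=0/1 depth=2 children=[] left=['K'] right=[] parent=R

Answer: J(R(K(T(M) E) P) Z)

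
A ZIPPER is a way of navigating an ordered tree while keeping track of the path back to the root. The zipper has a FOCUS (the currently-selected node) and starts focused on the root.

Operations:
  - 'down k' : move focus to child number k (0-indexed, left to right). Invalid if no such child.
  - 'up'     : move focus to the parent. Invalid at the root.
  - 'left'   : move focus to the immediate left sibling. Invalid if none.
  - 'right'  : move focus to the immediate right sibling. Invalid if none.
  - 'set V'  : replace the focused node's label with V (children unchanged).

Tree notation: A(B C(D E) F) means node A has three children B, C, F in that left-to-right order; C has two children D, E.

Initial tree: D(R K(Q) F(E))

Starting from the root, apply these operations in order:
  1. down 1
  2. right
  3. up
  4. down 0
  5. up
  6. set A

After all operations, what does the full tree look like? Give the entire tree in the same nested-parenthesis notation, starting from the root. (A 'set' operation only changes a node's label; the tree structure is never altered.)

Answer: A(R K(Q) F(E))

Derivation:
Step 1 (down 1): focus=K path=1 depth=1 children=['Q'] left=['R'] right=['F'] parent=D
Step 2 (right): focus=F path=2 depth=1 children=['E'] left=['R', 'K'] right=[] parent=D
Step 3 (up): focus=D path=root depth=0 children=['R', 'K', 'F'] (at root)
Step 4 (down 0): focus=R path=0 depth=1 children=[] left=[] right=['K', 'F'] parent=D
Step 5 (up): focus=D path=root depth=0 children=['R', 'K', 'F'] (at root)
Step 6 (set A): focus=A path=root depth=0 children=['R', 'K', 'F'] (at root)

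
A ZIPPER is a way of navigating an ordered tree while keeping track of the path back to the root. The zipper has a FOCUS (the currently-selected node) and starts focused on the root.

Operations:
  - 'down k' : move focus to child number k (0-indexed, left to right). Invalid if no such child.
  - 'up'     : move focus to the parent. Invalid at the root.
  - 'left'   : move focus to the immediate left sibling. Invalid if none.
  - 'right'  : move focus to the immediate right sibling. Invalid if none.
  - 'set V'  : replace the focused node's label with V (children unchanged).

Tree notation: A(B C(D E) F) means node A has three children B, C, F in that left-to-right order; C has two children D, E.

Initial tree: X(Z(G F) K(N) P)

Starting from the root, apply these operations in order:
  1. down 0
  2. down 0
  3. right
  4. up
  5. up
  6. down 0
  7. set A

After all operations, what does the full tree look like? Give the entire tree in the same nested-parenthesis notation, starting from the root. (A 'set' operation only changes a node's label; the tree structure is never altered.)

Step 1 (down 0): focus=Z path=0 depth=1 children=['G', 'F'] left=[] right=['K', 'P'] parent=X
Step 2 (down 0): focus=G path=0/0 depth=2 children=[] left=[] right=['F'] parent=Z
Step 3 (right): focus=F path=0/1 depth=2 children=[] left=['G'] right=[] parent=Z
Step 4 (up): focus=Z path=0 depth=1 children=['G', 'F'] left=[] right=['K', 'P'] parent=X
Step 5 (up): focus=X path=root depth=0 children=['Z', 'K', 'P'] (at root)
Step 6 (down 0): focus=Z path=0 depth=1 children=['G', 'F'] left=[] right=['K', 'P'] parent=X
Step 7 (set A): focus=A path=0 depth=1 children=['G', 'F'] left=[] right=['K', 'P'] parent=X

Answer: X(A(G F) K(N) P)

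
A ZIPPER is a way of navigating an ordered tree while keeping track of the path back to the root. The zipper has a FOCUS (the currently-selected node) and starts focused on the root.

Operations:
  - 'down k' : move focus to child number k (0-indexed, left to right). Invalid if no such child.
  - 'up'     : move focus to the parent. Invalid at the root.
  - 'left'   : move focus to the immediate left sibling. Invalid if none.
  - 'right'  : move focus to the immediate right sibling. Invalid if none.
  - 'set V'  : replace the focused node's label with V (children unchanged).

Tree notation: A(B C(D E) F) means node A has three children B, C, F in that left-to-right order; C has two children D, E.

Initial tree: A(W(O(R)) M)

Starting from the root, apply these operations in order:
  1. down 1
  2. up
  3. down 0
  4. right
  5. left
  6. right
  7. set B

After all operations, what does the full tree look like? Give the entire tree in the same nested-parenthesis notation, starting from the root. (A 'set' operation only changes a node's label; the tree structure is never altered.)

Step 1 (down 1): focus=M path=1 depth=1 children=[] left=['W'] right=[] parent=A
Step 2 (up): focus=A path=root depth=0 children=['W', 'M'] (at root)
Step 3 (down 0): focus=W path=0 depth=1 children=['O'] left=[] right=['M'] parent=A
Step 4 (right): focus=M path=1 depth=1 children=[] left=['W'] right=[] parent=A
Step 5 (left): focus=W path=0 depth=1 children=['O'] left=[] right=['M'] parent=A
Step 6 (right): focus=M path=1 depth=1 children=[] left=['W'] right=[] parent=A
Step 7 (set B): focus=B path=1 depth=1 children=[] left=['W'] right=[] parent=A

Answer: A(W(O(R)) B)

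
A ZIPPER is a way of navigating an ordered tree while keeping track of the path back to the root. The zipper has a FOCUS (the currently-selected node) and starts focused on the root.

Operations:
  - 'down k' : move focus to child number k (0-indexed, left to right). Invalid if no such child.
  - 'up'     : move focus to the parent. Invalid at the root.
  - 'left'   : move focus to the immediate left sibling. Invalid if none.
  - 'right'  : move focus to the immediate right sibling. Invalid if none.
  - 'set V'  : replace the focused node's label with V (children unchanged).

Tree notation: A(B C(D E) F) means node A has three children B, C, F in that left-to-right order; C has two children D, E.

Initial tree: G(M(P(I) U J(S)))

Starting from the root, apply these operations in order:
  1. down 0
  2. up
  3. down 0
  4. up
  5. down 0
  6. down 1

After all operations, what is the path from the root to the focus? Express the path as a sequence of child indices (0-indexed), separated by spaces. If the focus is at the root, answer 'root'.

Step 1 (down 0): focus=M path=0 depth=1 children=['P', 'U', 'J'] left=[] right=[] parent=G
Step 2 (up): focus=G path=root depth=0 children=['M'] (at root)
Step 3 (down 0): focus=M path=0 depth=1 children=['P', 'U', 'J'] left=[] right=[] parent=G
Step 4 (up): focus=G path=root depth=0 children=['M'] (at root)
Step 5 (down 0): focus=M path=0 depth=1 children=['P', 'U', 'J'] left=[] right=[] parent=G
Step 6 (down 1): focus=U path=0/1 depth=2 children=[] left=['P'] right=['J'] parent=M

Answer: 0 1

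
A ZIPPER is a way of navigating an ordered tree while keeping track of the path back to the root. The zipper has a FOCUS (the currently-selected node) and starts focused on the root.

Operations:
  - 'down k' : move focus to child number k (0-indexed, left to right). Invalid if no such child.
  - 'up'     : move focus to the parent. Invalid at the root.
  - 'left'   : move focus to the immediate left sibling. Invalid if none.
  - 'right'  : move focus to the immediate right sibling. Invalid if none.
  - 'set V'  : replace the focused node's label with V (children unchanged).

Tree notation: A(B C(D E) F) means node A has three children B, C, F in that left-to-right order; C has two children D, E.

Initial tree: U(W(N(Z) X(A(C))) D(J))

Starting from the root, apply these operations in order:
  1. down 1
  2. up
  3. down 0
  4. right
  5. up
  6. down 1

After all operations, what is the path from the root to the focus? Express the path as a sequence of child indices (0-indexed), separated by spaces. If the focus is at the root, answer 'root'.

Step 1 (down 1): focus=D path=1 depth=1 children=['J'] left=['W'] right=[] parent=U
Step 2 (up): focus=U path=root depth=0 children=['W', 'D'] (at root)
Step 3 (down 0): focus=W path=0 depth=1 children=['N', 'X'] left=[] right=['D'] parent=U
Step 4 (right): focus=D path=1 depth=1 children=['J'] left=['W'] right=[] parent=U
Step 5 (up): focus=U path=root depth=0 children=['W', 'D'] (at root)
Step 6 (down 1): focus=D path=1 depth=1 children=['J'] left=['W'] right=[] parent=U

Answer: 1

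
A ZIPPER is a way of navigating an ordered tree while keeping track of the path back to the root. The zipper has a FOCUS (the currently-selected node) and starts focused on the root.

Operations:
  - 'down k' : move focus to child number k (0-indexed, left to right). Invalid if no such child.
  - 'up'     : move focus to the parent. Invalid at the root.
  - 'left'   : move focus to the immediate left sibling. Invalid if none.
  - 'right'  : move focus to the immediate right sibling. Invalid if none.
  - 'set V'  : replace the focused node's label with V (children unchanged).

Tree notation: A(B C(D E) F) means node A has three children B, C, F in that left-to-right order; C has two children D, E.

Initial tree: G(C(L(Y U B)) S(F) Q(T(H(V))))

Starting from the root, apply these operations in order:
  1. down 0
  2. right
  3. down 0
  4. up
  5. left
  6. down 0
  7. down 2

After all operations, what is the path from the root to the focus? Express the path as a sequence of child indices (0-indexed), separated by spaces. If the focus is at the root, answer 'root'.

Answer: 0 0 2

Derivation:
Step 1 (down 0): focus=C path=0 depth=1 children=['L'] left=[] right=['S', 'Q'] parent=G
Step 2 (right): focus=S path=1 depth=1 children=['F'] left=['C'] right=['Q'] parent=G
Step 3 (down 0): focus=F path=1/0 depth=2 children=[] left=[] right=[] parent=S
Step 4 (up): focus=S path=1 depth=1 children=['F'] left=['C'] right=['Q'] parent=G
Step 5 (left): focus=C path=0 depth=1 children=['L'] left=[] right=['S', 'Q'] parent=G
Step 6 (down 0): focus=L path=0/0 depth=2 children=['Y', 'U', 'B'] left=[] right=[] parent=C
Step 7 (down 2): focus=B path=0/0/2 depth=3 children=[] left=['Y', 'U'] right=[] parent=L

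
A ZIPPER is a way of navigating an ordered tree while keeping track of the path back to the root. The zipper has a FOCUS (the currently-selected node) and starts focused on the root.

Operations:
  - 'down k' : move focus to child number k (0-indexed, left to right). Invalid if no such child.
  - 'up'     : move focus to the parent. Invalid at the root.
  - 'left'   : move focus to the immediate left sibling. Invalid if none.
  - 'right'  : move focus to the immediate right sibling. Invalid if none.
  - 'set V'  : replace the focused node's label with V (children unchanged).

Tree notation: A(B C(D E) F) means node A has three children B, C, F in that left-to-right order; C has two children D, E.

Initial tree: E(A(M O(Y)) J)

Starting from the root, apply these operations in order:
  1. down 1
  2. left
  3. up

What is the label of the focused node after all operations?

Answer: E

Derivation:
Step 1 (down 1): focus=J path=1 depth=1 children=[] left=['A'] right=[] parent=E
Step 2 (left): focus=A path=0 depth=1 children=['M', 'O'] left=[] right=['J'] parent=E
Step 3 (up): focus=E path=root depth=0 children=['A', 'J'] (at root)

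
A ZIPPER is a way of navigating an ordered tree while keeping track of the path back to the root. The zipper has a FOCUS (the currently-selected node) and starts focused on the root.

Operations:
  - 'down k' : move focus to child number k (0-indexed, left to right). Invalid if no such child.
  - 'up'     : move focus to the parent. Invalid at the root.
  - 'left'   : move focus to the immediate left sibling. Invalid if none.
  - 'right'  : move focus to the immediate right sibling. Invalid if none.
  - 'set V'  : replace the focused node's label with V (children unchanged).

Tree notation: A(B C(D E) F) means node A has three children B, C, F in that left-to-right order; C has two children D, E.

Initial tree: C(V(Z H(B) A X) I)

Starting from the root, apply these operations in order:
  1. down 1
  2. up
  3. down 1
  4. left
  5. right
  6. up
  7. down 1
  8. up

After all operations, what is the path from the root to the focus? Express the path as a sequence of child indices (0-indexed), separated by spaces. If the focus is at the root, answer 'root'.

Step 1 (down 1): focus=I path=1 depth=1 children=[] left=['V'] right=[] parent=C
Step 2 (up): focus=C path=root depth=0 children=['V', 'I'] (at root)
Step 3 (down 1): focus=I path=1 depth=1 children=[] left=['V'] right=[] parent=C
Step 4 (left): focus=V path=0 depth=1 children=['Z', 'H', 'A', 'X'] left=[] right=['I'] parent=C
Step 5 (right): focus=I path=1 depth=1 children=[] left=['V'] right=[] parent=C
Step 6 (up): focus=C path=root depth=0 children=['V', 'I'] (at root)
Step 7 (down 1): focus=I path=1 depth=1 children=[] left=['V'] right=[] parent=C
Step 8 (up): focus=C path=root depth=0 children=['V', 'I'] (at root)

Answer: root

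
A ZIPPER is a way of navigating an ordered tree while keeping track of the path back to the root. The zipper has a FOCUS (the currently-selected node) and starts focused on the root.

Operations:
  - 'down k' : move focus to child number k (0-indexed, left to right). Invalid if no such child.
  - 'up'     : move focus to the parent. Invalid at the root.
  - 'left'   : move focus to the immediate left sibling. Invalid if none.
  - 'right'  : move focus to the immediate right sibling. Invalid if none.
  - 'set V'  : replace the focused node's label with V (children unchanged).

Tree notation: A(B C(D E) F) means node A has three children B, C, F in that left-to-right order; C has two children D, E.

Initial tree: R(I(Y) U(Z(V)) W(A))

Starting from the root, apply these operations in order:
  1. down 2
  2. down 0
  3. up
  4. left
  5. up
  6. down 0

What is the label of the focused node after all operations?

Answer: I

Derivation:
Step 1 (down 2): focus=W path=2 depth=1 children=['A'] left=['I', 'U'] right=[] parent=R
Step 2 (down 0): focus=A path=2/0 depth=2 children=[] left=[] right=[] parent=W
Step 3 (up): focus=W path=2 depth=1 children=['A'] left=['I', 'U'] right=[] parent=R
Step 4 (left): focus=U path=1 depth=1 children=['Z'] left=['I'] right=['W'] parent=R
Step 5 (up): focus=R path=root depth=0 children=['I', 'U', 'W'] (at root)
Step 6 (down 0): focus=I path=0 depth=1 children=['Y'] left=[] right=['U', 'W'] parent=R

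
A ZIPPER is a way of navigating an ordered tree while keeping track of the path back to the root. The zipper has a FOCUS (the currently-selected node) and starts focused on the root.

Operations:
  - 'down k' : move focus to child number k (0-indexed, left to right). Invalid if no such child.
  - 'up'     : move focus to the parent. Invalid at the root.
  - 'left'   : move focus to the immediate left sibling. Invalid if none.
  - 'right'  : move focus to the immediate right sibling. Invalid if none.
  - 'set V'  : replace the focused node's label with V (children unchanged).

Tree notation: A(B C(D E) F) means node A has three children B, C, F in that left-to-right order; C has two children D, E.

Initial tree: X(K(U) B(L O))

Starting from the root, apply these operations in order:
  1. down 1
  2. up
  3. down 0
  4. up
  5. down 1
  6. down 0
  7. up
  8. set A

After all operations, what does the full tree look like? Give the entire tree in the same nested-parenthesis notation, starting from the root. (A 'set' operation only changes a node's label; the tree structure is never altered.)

Step 1 (down 1): focus=B path=1 depth=1 children=['L', 'O'] left=['K'] right=[] parent=X
Step 2 (up): focus=X path=root depth=0 children=['K', 'B'] (at root)
Step 3 (down 0): focus=K path=0 depth=1 children=['U'] left=[] right=['B'] parent=X
Step 4 (up): focus=X path=root depth=0 children=['K', 'B'] (at root)
Step 5 (down 1): focus=B path=1 depth=1 children=['L', 'O'] left=['K'] right=[] parent=X
Step 6 (down 0): focus=L path=1/0 depth=2 children=[] left=[] right=['O'] parent=B
Step 7 (up): focus=B path=1 depth=1 children=['L', 'O'] left=['K'] right=[] parent=X
Step 8 (set A): focus=A path=1 depth=1 children=['L', 'O'] left=['K'] right=[] parent=X

Answer: X(K(U) A(L O))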